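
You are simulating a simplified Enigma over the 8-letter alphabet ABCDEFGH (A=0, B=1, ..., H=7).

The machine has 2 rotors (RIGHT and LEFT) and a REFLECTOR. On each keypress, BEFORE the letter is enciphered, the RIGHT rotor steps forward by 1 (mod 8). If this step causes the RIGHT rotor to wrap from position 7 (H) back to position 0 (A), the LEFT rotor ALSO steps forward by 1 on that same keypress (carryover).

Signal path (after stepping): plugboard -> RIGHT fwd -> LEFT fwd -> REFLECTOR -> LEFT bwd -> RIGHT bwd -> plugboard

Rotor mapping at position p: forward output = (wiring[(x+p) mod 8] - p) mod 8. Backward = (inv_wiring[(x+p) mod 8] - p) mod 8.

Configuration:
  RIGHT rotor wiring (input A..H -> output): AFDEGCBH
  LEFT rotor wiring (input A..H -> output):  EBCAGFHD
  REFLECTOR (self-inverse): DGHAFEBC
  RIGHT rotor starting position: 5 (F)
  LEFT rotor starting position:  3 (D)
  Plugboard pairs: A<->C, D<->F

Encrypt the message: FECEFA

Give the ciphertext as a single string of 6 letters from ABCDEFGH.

Char 1 ('F'): step: R->6, L=3; F->plug->D->R->H->L->H->refl->C->L'->C->R'->C->plug->A
Char 2 ('E'): step: R->7, L=3; E->plug->E->R->F->L->B->refl->G->L'->G->R'->C->plug->A
Char 3 ('C'): step: R->0, L->4 (L advanced); C->plug->A->R->A->L->C->refl->H->L'->D->R'->C->plug->A
Char 4 ('E'): step: R->1, L=4; E->plug->E->R->B->L->B->refl->G->L'->G->R'->G->plug->G
Char 5 ('F'): step: R->2, L=4; F->plug->D->R->A->L->C->refl->H->L'->D->R'->H->plug->H
Char 6 ('A'): step: R->3, L=4; A->plug->C->R->H->L->E->refl->F->L'->F->R'->F->plug->D

Answer: AAAGHD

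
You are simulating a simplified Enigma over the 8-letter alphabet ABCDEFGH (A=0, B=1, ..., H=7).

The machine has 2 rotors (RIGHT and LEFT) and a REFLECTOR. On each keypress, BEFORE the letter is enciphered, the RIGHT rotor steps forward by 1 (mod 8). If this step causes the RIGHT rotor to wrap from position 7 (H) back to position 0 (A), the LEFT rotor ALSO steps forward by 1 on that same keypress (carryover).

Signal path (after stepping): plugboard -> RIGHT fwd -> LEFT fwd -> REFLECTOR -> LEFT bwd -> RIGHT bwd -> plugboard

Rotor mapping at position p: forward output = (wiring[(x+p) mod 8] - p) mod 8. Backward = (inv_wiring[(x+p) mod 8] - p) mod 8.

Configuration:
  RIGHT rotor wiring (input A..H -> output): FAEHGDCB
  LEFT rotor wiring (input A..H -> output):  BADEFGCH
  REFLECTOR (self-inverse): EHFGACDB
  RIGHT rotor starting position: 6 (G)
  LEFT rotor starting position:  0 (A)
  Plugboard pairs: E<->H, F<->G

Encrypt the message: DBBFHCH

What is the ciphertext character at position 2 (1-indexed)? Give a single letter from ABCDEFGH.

Char 1 ('D'): step: R->7, L=0; D->plug->D->R->F->L->G->refl->D->L'->C->R'->A->plug->A
Char 2 ('B'): step: R->0, L->1 (L advanced); B->plug->B->R->A->L->H->refl->B->L'->F->R'->A->plug->A

A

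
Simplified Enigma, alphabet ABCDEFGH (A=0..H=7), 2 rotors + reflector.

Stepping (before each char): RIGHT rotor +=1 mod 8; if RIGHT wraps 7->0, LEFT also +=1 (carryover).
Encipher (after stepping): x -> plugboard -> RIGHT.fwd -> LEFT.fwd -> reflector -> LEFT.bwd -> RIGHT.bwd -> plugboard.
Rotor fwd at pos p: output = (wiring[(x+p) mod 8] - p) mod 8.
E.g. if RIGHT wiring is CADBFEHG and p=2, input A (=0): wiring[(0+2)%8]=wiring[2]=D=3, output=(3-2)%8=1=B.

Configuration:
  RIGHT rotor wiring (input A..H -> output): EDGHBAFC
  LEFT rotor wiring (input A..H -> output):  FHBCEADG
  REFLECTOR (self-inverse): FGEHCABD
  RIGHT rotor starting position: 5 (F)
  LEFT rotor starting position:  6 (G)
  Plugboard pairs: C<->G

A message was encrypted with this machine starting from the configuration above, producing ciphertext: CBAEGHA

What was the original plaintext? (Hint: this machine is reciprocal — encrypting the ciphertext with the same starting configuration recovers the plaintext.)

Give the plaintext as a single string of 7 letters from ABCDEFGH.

Answer: GDFHEEC

Derivation:
Char 1 ('C'): step: R->6, L=6; C->plug->G->R->D->L->B->refl->G->L'->G->R'->C->plug->G
Char 2 ('B'): step: R->7, L=6; B->plug->B->R->F->L->E->refl->C->L'->H->R'->D->plug->D
Char 3 ('A'): step: R->0, L->7 (L advanced); A->plug->A->R->E->L->D->refl->H->L'->A->R'->F->plug->F
Char 4 ('E'): step: R->1, L=7; E->plug->E->R->H->L->E->refl->C->L'->D->R'->H->plug->H
Char 5 ('G'): step: R->2, L=7; G->plug->C->R->H->L->E->refl->C->L'->D->R'->E->plug->E
Char 6 ('H'): step: R->3, L=7; H->plug->H->R->D->L->C->refl->E->L'->H->R'->E->plug->E
Char 7 ('A'): step: R->4, L=7; A->plug->A->R->F->L->F->refl->A->L'->C->R'->G->plug->C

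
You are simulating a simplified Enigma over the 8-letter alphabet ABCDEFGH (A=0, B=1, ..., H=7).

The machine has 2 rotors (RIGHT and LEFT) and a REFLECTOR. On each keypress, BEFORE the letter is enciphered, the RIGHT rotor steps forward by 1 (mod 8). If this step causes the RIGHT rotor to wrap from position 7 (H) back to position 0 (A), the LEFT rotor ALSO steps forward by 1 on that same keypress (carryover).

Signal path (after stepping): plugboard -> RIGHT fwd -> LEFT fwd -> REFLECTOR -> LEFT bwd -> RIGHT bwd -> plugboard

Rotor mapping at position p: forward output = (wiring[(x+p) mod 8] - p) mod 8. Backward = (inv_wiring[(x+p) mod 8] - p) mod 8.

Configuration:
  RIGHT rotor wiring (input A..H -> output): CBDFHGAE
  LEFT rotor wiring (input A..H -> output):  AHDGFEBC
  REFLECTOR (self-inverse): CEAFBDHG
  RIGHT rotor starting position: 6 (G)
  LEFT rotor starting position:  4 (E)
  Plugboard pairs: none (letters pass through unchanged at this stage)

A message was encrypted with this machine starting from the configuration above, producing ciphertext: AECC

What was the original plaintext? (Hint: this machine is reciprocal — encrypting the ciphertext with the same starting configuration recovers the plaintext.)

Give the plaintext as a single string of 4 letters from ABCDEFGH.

Char 1 ('A'): step: R->7, L=4; A->plug->A->R->F->L->D->refl->F->L'->C->R'->C->plug->C
Char 2 ('E'): step: R->0, L->5 (L advanced); E->plug->E->R->H->L->A->refl->C->L'->E->R'->H->plug->H
Char 3 ('C'): step: R->1, L=5; C->plug->C->R->E->L->C->refl->A->L'->H->R'->F->plug->F
Char 4 ('C'): step: R->2, L=5; C->plug->C->R->F->L->G->refl->H->L'->A->R'->G->plug->G

Answer: CHFG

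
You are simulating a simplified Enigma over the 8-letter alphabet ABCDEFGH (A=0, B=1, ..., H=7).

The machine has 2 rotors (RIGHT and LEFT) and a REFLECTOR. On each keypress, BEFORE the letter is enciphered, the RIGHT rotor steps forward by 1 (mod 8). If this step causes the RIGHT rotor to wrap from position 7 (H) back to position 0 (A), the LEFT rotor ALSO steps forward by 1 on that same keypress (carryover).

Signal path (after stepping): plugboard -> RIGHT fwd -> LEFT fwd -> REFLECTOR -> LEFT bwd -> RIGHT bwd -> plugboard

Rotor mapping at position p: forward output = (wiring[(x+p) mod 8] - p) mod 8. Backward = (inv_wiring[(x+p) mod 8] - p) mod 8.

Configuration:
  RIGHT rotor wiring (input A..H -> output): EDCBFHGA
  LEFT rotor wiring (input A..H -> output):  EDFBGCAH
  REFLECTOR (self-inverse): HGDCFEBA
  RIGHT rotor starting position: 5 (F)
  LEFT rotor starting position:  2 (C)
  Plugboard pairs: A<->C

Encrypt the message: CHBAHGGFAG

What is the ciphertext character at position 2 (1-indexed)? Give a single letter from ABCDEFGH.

Char 1 ('C'): step: R->6, L=2; C->plug->A->R->A->L->D->refl->C->L'->G->R'->C->plug->A
Char 2 ('H'): step: R->7, L=2; H->plug->H->R->H->L->B->refl->G->L'->E->R'->C->plug->A

A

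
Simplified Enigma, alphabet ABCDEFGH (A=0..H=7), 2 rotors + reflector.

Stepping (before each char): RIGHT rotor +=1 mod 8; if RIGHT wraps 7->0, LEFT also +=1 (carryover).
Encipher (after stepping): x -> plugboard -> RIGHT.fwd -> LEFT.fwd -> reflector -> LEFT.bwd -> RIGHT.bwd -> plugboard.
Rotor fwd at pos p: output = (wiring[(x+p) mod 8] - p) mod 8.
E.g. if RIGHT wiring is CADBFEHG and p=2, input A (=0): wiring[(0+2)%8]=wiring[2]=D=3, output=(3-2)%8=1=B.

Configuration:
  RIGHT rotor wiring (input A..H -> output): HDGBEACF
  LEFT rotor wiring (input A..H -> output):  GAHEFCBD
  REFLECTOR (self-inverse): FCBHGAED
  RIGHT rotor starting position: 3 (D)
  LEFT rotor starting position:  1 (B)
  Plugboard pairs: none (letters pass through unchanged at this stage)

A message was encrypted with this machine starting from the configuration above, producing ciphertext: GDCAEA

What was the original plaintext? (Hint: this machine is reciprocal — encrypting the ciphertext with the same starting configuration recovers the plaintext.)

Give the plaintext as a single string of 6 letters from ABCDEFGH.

Char 1 ('G'): step: R->4, L=1; G->plug->G->R->C->L->D->refl->H->L'->A->R'->A->plug->A
Char 2 ('D'): step: R->5, L=1; D->plug->D->R->C->L->D->refl->H->L'->A->R'->C->plug->C
Char 3 ('C'): step: R->6, L=1; C->plug->C->R->B->L->G->refl->E->L'->D->R'->F->plug->F
Char 4 ('A'): step: R->7, L=1; A->plug->A->R->G->L->C->refl->B->L'->E->R'->C->plug->C
Char 5 ('E'): step: R->0, L->2 (L advanced); E->plug->E->R->E->L->H->refl->D->L'->C->R'->G->plug->G
Char 6 ('A'): step: R->1, L=2; A->plug->A->R->C->L->D->refl->H->L'->E->R'->G->plug->G

Answer: ACFCGG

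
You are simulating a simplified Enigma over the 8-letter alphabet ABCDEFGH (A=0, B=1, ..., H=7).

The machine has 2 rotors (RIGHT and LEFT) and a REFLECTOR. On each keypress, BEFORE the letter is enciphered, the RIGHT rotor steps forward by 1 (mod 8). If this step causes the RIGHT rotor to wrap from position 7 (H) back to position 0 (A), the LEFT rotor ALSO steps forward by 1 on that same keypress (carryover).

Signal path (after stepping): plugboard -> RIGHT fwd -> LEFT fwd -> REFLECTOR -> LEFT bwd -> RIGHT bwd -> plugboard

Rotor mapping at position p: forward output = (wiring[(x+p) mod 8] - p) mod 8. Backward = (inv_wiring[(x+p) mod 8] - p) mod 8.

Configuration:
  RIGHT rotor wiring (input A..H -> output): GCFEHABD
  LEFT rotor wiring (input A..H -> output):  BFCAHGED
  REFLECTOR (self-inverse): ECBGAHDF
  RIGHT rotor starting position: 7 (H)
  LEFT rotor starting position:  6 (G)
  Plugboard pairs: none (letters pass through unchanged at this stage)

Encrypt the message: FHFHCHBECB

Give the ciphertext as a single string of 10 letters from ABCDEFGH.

Answer: CFGFHACFEA

Derivation:
Char 1 ('F'): step: R->0, L->7 (L advanced); F->plug->F->R->A->L->E->refl->A->L'->F->R'->C->plug->C
Char 2 ('H'): step: R->1, L=7; H->plug->H->R->F->L->A->refl->E->L'->A->R'->F->plug->F
Char 3 ('F'): step: R->2, L=7; F->plug->F->R->B->L->C->refl->B->L'->E->R'->G->plug->G
Char 4 ('H'): step: R->3, L=7; H->plug->H->R->C->L->G->refl->D->L'->D->R'->F->plug->F
Char 5 ('C'): step: R->4, L=7; C->plug->C->R->F->L->A->refl->E->L'->A->R'->H->plug->H
Char 6 ('H'): step: R->5, L=7; H->plug->H->R->C->L->G->refl->D->L'->D->R'->A->plug->A
Char 7 ('B'): step: R->6, L=7; B->plug->B->R->F->L->A->refl->E->L'->A->R'->C->plug->C
Char 8 ('E'): step: R->7, L=7; E->plug->E->R->F->L->A->refl->E->L'->A->R'->F->plug->F
Char 9 ('C'): step: R->0, L->0 (L advanced); C->plug->C->R->F->L->G->refl->D->L'->H->R'->E->plug->E
Char 10 ('B'): step: R->1, L=0; B->plug->B->R->E->L->H->refl->F->L'->B->R'->A->plug->A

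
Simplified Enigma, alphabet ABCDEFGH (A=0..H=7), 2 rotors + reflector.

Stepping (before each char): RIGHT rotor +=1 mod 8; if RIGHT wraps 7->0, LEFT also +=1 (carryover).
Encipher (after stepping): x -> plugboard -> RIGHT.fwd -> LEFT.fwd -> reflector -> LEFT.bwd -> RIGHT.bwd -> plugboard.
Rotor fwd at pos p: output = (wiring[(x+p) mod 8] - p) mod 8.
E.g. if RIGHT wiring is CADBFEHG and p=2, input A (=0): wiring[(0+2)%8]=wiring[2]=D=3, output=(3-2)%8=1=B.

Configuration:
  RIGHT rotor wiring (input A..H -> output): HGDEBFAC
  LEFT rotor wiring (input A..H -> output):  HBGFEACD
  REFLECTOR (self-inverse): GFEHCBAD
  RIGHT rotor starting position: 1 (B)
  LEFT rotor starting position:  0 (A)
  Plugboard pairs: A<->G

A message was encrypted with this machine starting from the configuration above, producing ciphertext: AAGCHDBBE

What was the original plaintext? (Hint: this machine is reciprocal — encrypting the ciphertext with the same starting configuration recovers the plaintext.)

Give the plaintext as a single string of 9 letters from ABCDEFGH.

Char 1 ('A'): step: R->2, L=0; A->plug->G->R->F->L->A->refl->G->L'->C->R'->B->plug->B
Char 2 ('A'): step: R->3, L=0; A->plug->G->R->D->L->F->refl->B->L'->B->R'->A->plug->G
Char 3 ('G'): step: R->4, L=0; G->plug->A->R->F->L->A->refl->G->L'->C->R'->F->plug->F
Char 4 ('C'): step: R->5, L=0; C->plug->C->R->F->L->A->refl->G->L'->C->R'->D->plug->D
Char 5 ('H'): step: R->6, L=0; H->plug->H->R->H->L->D->refl->H->L'->A->R'->D->plug->D
Char 6 ('D'): step: R->7, L=0; D->plug->D->R->E->L->E->refl->C->L'->G->R'->G->plug->A
Char 7 ('B'): step: R->0, L->1 (L advanced); B->plug->B->R->G->L->C->refl->E->L'->C->R'->H->plug->H
Char 8 ('B'): step: R->1, L=1; B->plug->B->R->C->L->E->refl->C->L'->G->R'->H->plug->H
Char 9 ('E'): step: R->2, L=1; E->plug->E->R->G->L->C->refl->E->L'->C->R'->B->plug->B

Answer: BGFDDAHHB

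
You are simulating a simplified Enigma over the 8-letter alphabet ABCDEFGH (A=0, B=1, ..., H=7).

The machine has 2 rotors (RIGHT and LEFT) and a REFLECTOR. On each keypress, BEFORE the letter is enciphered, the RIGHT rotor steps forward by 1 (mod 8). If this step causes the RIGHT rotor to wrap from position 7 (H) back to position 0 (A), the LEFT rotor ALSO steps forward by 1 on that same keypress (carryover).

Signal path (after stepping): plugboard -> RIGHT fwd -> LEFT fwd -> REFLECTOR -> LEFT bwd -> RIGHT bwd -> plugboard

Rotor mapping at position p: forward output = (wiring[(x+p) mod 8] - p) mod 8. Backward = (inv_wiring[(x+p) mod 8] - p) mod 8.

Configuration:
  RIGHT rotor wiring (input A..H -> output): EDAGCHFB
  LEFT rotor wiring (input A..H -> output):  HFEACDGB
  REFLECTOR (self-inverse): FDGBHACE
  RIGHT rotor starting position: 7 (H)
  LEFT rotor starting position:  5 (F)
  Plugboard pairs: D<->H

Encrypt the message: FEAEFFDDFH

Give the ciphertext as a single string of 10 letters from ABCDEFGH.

Answer: CDEAEEEFHD

Derivation:
Char 1 ('F'): step: R->0, L->6 (L advanced); F->plug->F->R->H->L->F->refl->A->L'->A->R'->C->plug->C
Char 2 ('E'): step: R->1, L=6; E->plug->E->R->G->L->E->refl->H->L'->D->R'->H->plug->D
Char 3 ('A'): step: R->2, L=6; A->plug->A->R->G->L->E->refl->H->L'->D->R'->E->plug->E
Char 4 ('E'): step: R->3, L=6; E->plug->E->R->G->L->E->refl->H->L'->D->R'->A->plug->A
Char 5 ('F'): step: R->4, L=6; F->plug->F->R->H->L->F->refl->A->L'->A->R'->E->plug->E
Char 6 ('F'): step: R->5, L=6; F->plug->F->R->D->L->H->refl->E->L'->G->R'->E->plug->E
Char 7 ('D'): step: R->6, L=6; D->plug->H->R->B->L->D->refl->B->L'->C->R'->E->plug->E
Char 8 ('D'): step: R->7, L=6; D->plug->H->R->G->L->E->refl->H->L'->D->R'->F->plug->F
Char 9 ('F'): step: R->0, L->7 (L advanced); F->plug->F->R->H->L->H->refl->E->L'->G->R'->D->plug->H
Char 10 ('H'): step: R->1, L=7; H->plug->D->R->B->L->A->refl->F->L'->D->R'->H->plug->D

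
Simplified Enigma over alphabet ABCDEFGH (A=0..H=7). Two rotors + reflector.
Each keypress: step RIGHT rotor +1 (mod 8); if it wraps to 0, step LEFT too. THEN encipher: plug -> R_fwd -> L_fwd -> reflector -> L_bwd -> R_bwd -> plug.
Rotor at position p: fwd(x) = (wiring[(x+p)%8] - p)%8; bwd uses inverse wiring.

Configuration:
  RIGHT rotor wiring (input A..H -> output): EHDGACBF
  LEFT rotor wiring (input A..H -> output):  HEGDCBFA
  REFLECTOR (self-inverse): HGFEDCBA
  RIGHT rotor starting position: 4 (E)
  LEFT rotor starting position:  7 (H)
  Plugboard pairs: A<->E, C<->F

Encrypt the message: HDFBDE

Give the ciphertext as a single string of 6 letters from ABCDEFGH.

Char 1 ('H'): step: R->5, L=7; H->plug->H->R->D->L->H->refl->A->L'->B->R'->G->plug->G
Char 2 ('D'): step: R->6, L=7; D->plug->D->R->B->L->A->refl->H->L'->D->R'->A->plug->E
Char 3 ('F'): step: R->7, L=7; F->plug->C->R->A->L->B->refl->G->L'->H->R'->E->plug->A
Char 4 ('B'): step: R->0, L->0 (L advanced); B->plug->B->R->H->L->A->refl->H->L'->A->R'->E->plug->A
Char 5 ('D'): step: R->1, L=0; D->plug->D->R->H->L->A->refl->H->L'->A->R'->F->plug->C
Char 6 ('E'): step: R->2, L=0; E->plug->A->R->B->L->E->refl->D->L'->D->R'->F->plug->C

Answer: GEAACC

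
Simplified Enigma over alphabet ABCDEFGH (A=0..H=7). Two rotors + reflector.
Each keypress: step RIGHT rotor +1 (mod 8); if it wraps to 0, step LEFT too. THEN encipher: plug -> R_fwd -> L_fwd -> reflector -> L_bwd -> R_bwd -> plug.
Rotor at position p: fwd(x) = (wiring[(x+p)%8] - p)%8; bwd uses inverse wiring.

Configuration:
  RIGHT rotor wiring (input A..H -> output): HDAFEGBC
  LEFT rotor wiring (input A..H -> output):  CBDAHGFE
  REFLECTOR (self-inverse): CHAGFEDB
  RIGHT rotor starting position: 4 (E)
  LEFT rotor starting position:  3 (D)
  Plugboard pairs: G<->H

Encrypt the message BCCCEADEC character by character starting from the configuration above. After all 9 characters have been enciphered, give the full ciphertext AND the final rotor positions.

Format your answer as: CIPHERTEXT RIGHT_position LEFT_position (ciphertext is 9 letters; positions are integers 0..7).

Answer: CGFEBCAGG 5 4

Derivation:
Char 1 ('B'): step: R->5, L=3; B->plug->B->R->E->L->B->refl->H->L'->F->R'->C->plug->C
Char 2 ('C'): step: R->6, L=3; C->plug->C->R->B->L->E->refl->F->L'->A->R'->H->plug->G
Char 3 ('C'): step: R->7, L=3; C->plug->C->R->E->L->B->refl->H->L'->F->R'->F->plug->F
Char 4 ('C'): step: R->0, L->4 (L advanced); C->plug->C->R->A->L->D->refl->G->L'->E->R'->E->plug->E
Char 5 ('E'): step: R->1, L=4; E->plug->E->R->F->L->F->refl->E->L'->H->R'->B->plug->B
Char 6 ('A'): step: R->2, L=4; A->plug->A->R->G->L->H->refl->B->L'->C->R'->C->plug->C
Char 7 ('D'): step: R->3, L=4; D->plug->D->R->G->L->H->refl->B->L'->C->R'->A->plug->A
Char 8 ('E'): step: R->4, L=4; E->plug->E->R->D->L->A->refl->C->L'->B->R'->H->plug->G
Char 9 ('C'): step: R->5, L=4; C->plug->C->R->F->L->F->refl->E->L'->H->R'->H->plug->G
Final: ciphertext=CGFEBCAGG, RIGHT=5, LEFT=4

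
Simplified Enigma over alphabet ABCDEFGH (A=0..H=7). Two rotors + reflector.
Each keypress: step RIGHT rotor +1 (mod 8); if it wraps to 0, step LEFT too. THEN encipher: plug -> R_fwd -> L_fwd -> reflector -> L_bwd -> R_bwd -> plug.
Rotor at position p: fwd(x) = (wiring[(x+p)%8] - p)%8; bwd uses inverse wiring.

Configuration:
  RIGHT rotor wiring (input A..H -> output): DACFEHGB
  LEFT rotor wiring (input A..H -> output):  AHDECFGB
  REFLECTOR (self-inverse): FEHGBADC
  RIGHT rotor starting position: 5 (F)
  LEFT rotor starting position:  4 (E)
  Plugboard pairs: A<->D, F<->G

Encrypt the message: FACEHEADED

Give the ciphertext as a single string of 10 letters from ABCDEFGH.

Answer: AHHCECBBFC

Derivation:
Char 1 ('F'): step: R->6, L=4; F->plug->G->R->G->L->H->refl->C->L'->C->R'->D->plug->A
Char 2 ('A'): step: R->7, L=4; A->plug->D->R->D->L->F->refl->A->L'->H->R'->H->plug->H
Char 3 ('C'): step: R->0, L->5 (L advanced); C->plug->C->R->C->L->E->refl->B->L'->B->R'->H->plug->H
Char 4 ('E'): step: R->1, L=5; E->plug->E->R->G->L->H->refl->C->L'->E->R'->C->plug->C
Char 5 ('H'): step: R->2, L=5; H->plug->H->R->G->L->H->refl->C->L'->E->R'->E->plug->E
Char 6 ('E'): step: R->3, L=5; E->plug->E->R->G->L->H->refl->C->L'->E->R'->C->plug->C
Char 7 ('A'): step: R->4, L=5; A->plug->D->R->F->L->G->refl->D->L'->D->R'->B->plug->B
Char 8 ('D'): step: R->5, L=5; D->plug->A->R->C->L->E->refl->B->L'->B->R'->B->plug->B
Char 9 ('E'): step: R->6, L=5; E->plug->E->R->E->L->C->refl->H->L'->G->R'->G->plug->F
Char 10 ('D'): step: R->7, L=5; D->plug->A->R->C->L->E->refl->B->L'->B->R'->C->plug->C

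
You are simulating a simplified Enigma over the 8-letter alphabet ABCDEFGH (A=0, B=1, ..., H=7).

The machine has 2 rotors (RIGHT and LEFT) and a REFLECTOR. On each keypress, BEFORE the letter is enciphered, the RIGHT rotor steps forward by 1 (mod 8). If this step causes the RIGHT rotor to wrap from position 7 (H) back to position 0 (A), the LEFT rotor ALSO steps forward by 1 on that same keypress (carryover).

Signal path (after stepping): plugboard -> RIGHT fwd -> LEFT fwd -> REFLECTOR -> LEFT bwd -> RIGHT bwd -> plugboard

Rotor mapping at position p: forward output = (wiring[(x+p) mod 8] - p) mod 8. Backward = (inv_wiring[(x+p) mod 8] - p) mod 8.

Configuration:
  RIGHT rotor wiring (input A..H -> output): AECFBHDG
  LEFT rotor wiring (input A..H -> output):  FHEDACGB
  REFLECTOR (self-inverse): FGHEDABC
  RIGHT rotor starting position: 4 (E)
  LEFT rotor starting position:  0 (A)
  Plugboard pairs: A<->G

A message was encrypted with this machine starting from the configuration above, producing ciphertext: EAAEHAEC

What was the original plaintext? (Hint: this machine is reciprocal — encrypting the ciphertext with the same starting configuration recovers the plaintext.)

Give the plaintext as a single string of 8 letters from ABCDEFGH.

Char 1 ('E'): step: R->5, L=0; E->plug->E->R->H->L->B->refl->G->L'->G->R'->B->plug->B
Char 2 ('A'): step: R->6, L=0; A->plug->G->R->D->L->D->refl->E->L'->C->R'->C->plug->C
Char 3 ('A'): step: R->7, L=0; A->plug->G->R->A->L->F->refl->A->L'->E->R'->H->plug->H
Char 4 ('E'): step: R->0, L->1 (L advanced); E->plug->E->R->B->L->D->refl->E->L'->H->R'->F->plug->F
Char 5 ('H'): step: R->1, L=1; H->plug->H->R->H->L->E->refl->D->L'->B->R'->B->plug->B
Char 6 ('A'): step: R->2, L=1; A->plug->G->R->G->L->A->refl->F->L'->F->R'->D->plug->D
Char 7 ('E'): step: R->3, L=1; E->plug->E->R->D->L->H->refl->C->L'->C->R'->A->plug->G
Char 8 ('C'): step: R->4, L=1; C->plug->C->R->H->L->E->refl->D->L'->B->R'->H->plug->H

Answer: BCHFBDGH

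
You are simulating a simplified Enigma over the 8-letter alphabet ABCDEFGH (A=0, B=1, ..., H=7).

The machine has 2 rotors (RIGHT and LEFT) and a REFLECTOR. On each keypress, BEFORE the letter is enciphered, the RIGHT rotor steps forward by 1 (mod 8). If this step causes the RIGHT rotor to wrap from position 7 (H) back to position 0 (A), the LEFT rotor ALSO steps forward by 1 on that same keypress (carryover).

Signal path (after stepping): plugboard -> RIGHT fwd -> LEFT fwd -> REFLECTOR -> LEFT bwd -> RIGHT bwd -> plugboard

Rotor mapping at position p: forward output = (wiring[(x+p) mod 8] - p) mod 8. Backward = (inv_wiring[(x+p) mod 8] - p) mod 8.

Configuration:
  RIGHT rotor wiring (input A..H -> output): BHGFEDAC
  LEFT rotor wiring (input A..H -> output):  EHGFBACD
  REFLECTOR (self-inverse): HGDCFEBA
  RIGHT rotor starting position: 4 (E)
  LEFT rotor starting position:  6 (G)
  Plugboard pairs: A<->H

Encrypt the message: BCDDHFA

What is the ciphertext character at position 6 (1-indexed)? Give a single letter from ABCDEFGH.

Char 1 ('B'): step: R->5, L=6; B->plug->B->R->D->L->B->refl->G->L'->C->R'->E->plug->E
Char 2 ('C'): step: R->6, L=6; C->plug->C->R->D->L->B->refl->G->L'->C->R'->A->plug->H
Char 3 ('D'): step: R->7, L=6; D->plug->D->R->H->L->C->refl->D->L'->G->R'->E->plug->E
Char 4 ('D'): step: R->0, L->7 (L advanced); D->plug->D->R->F->L->C->refl->D->L'->H->R'->B->plug->B
Char 5 ('H'): step: R->1, L=7; H->plug->A->R->G->L->B->refl->G->L'->E->R'->C->plug->C
Char 6 ('F'): step: R->2, L=7; F->plug->F->R->A->L->E->refl->F->L'->B->R'->D->plug->D

D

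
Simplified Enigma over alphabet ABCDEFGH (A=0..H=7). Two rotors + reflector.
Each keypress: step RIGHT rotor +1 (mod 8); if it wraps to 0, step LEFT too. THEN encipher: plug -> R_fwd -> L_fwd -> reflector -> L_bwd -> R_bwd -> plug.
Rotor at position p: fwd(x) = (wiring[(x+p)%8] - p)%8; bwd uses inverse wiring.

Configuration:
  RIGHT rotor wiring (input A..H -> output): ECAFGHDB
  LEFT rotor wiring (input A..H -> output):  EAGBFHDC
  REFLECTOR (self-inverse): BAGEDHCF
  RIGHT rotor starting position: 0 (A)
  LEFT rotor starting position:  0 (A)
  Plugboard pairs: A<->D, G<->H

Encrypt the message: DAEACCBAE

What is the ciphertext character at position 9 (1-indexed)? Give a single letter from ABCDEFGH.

Char 1 ('D'): step: R->1, L=0; D->plug->A->R->B->L->A->refl->B->L'->D->R'->H->plug->G
Char 2 ('A'): step: R->2, L=0; A->plug->D->R->F->L->H->refl->F->L'->E->R'->C->plug->C
Char 3 ('E'): step: R->3, L=0; E->plug->E->R->G->L->D->refl->E->L'->A->R'->D->plug->A
Char 4 ('A'): step: R->4, L=0; A->plug->D->R->F->L->H->refl->F->L'->E->R'->G->plug->H
Char 5 ('C'): step: R->5, L=0; C->plug->C->R->E->L->F->refl->H->L'->F->R'->E->plug->E
Char 6 ('C'): step: R->6, L=0; C->plug->C->R->G->L->D->refl->E->L'->A->R'->G->plug->H
Char 7 ('B'): step: R->7, L=0; B->plug->B->R->F->L->H->refl->F->L'->E->R'->H->plug->G
Char 8 ('A'): step: R->0, L->1 (L advanced); A->plug->D->R->F->L->C->refl->G->L'->E->R'->A->plug->D
Char 9 ('E'): step: R->1, L=1; E->plug->E->R->G->L->B->refl->A->L'->C->R'->F->plug->F

F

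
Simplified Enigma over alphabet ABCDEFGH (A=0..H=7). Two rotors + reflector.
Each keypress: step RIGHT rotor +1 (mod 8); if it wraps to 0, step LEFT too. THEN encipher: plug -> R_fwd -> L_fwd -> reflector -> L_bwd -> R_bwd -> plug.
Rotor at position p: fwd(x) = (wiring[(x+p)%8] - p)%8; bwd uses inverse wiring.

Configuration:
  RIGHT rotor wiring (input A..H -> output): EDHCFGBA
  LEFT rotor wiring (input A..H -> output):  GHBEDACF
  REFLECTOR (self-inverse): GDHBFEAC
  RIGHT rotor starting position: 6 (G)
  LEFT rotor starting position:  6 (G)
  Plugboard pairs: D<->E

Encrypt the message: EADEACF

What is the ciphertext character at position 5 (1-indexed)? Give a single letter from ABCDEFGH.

Char 1 ('E'): step: R->7, L=6; E->plug->D->R->A->L->E->refl->F->L'->G->R'->F->plug->F
Char 2 ('A'): step: R->0, L->7 (L advanced); A->plug->A->R->E->L->F->refl->E->L'->F->R'->E->plug->D
Char 3 ('D'): step: R->1, L=7; D->plug->E->R->F->L->E->refl->F->L'->E->R'->D->plug->E
Char 4 ('E'): step: R->2, L=7; E->plug->D->R->E->L->F->refl->E->L'->F->R'->A->plug->A
Char 5 ('A'): step: R->3, L=7; A->plug->A->R->H->L->D->refl->B->L'->G->R'->D->plug->E

E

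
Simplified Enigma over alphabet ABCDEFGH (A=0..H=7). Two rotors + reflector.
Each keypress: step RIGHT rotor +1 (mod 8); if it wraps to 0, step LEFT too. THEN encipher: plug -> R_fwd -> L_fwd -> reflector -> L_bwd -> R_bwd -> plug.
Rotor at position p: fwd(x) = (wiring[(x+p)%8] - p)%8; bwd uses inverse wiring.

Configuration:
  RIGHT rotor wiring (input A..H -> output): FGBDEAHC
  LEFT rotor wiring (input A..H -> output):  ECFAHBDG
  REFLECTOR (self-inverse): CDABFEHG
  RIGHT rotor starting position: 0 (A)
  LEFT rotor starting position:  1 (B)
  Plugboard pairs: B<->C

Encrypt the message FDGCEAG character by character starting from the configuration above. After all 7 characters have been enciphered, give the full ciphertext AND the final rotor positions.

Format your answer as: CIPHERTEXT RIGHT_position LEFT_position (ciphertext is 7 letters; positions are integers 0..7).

Char 1 ('F'): step: R->1, L=1; F->plug->F->R->G->L->F->refl->E->L'->B->R'->G->plug->G
Char 2 ('D'): step: R->2, L=1; D->plug->D->R->G->L->F->refl->E->L'->B->R'->B->plug->C
Char 3 ('G'): step: R->3, L=1; G->plug->G->R->D->L->G->refl->H->L'->C->R'->F->plug->F
Char 4 ('C'): step: R->4, L=1; C->plug->B->R->E->L->A->refl->C->L'->F->R'->G->plug->G
Char 5 ('E'): step: R->5, L=1; E->plug->E->R->B->L->E->refl->F->L'->G->R'->G->plug->G
Char 6 ('A'): step: R->6, L=1; A->plug->A->R->B->L->E->refl->F->L'->G->R'->G->plug->G
Char 7 ('G'): step: R->7, L=1; G->plug->G->R->B->L->E->refl->F->L'->G->R'->B->plug->C
Final: ciphertext=GCFGGGC, RIGHT=7, LEFT=1

Answer: GCFGGGC 7 1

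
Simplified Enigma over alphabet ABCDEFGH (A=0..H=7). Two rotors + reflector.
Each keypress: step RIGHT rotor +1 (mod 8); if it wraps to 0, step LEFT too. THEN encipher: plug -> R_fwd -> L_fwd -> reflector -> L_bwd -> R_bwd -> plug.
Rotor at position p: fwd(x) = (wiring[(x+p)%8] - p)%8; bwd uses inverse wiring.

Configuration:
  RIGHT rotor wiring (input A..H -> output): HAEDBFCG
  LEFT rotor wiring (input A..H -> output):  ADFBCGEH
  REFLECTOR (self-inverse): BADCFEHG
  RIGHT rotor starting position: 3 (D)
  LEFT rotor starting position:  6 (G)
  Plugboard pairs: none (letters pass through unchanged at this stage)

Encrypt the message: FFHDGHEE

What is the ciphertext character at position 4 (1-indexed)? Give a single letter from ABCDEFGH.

Char 1 ('F'): step: R->4, L=6; F->plug->F->R->E->L->H->refl->G->L'->A->R'->G->plug->G
Char 2 ('F'): step: R->5, L=6; F->plug->F->R->H->L->A->refl->B->L'->B->R'->C->plug->C
Char 3 ('H'): step: R->6, L=6; H->plug->H->R->H->L->A->refl->B->L'->B->R'->C->plug->C
Char 4 ('D'): step: R->7, L=6; D->plug->D->R->F->L->D->refl->C->L'->C->R'->F->plug->F

F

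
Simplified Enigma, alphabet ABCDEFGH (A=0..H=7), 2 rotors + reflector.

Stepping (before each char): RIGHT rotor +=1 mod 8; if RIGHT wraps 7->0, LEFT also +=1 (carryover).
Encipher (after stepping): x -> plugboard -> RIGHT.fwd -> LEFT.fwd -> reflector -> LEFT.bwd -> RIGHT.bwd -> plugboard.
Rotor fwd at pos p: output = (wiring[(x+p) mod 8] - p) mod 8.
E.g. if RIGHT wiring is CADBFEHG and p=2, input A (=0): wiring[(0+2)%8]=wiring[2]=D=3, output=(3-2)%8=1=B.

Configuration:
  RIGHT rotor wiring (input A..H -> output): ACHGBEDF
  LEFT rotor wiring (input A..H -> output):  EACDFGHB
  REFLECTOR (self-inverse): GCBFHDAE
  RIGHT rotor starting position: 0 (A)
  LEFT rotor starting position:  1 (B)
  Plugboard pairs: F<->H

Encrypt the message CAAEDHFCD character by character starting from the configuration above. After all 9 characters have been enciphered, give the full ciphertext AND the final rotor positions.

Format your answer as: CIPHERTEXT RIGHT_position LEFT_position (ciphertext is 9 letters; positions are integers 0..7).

Answer: BGDCCGEAF 1 2

Derivation:
Char 1 ('C'): step: R->1, L=1; C->plug->C->R->F->L->G->refl->A->L'->G->R'->B->plug->B
Char 2 ('A'): step: R->2, L=1; A->plug->A->R->F->L->G->refl->A->L'->G->R'->G->plug->G
Char 3 ('A'): step: R->3, L=1; A->plug->A->R->D->L->E->refl->H->L'->A->R'->D->plug->D
Char 4 ('E'): step: R->4, L=1; E->plug->E->R->E->L->F->refl->D->L'->H->R'->C->plug->C
Char 5 ('D'): step: R->5, L=1; D->plug->D->R->D->L->E->refl->H->L'->A->R'->C->plug->C
Char 6 ('H'): step: R->6, L=1; H->plug->F->R->A->L->H->refl->E->L'->D->R'->G->plug->G
Char 7 ('F'): step: R->7, L=1; F->plug->H->R->E->L->F->refl->D->L'->H->R'->E->plug->E
Char 8 ('C'): step: R->0, L->2 (L advanced); C->plug->C->R->H->L->G->refl->A->L'->A->R'->A->plug->A
Char 9 ('D'): step: R->1, L=2; D->plug->D->R->A->L->A->refl->G->L'->H->R'->H->plug->F
Final: ciphertext=BGDCCGEAF, RIGHT=1, LEFT=2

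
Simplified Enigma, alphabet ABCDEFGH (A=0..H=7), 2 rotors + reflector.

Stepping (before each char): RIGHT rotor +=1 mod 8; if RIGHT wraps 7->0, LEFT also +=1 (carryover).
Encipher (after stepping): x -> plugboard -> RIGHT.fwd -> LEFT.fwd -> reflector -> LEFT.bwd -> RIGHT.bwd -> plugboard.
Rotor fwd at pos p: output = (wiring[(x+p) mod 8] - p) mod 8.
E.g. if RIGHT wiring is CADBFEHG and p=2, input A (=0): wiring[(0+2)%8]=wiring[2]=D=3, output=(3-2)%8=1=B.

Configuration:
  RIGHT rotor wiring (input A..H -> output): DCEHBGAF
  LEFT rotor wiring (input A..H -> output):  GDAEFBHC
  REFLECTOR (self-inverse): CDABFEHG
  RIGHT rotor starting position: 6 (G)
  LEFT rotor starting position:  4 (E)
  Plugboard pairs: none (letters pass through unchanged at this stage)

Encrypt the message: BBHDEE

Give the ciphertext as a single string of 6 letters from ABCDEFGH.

Char 1 ('B'): step: R->7, L=4; B->plug->B->R->E->L->C->refl->A->L'->H->R'->G->plug->G
Char 2 ('B'): step: R->0, L->5 (L advanced); B->plug->B->R->C->L->F->refl->E->L'->A->R'->G->plug->G
Char 3 ('H'): step: R->1, L=5; H->plug->H->R->C->L->F->refl->E->L'->A->R'->D->plug->D
Char 4 ('D'): step: R->2, L=5; D->plug->D->R->E->L->G->refl->H->L'->G->R'->E->plug->E
Char 5 ('E'): step: R->3, L=5; E->plug->E->R->C->L->F->refl->E->L'->A->R'->F->plug->F
Char 6 ('E'): step: R->4, L=5; E->plug->E->R->H->L->A->refl->C->L'->B->R'->D->plug->D

Answer: GGDEFD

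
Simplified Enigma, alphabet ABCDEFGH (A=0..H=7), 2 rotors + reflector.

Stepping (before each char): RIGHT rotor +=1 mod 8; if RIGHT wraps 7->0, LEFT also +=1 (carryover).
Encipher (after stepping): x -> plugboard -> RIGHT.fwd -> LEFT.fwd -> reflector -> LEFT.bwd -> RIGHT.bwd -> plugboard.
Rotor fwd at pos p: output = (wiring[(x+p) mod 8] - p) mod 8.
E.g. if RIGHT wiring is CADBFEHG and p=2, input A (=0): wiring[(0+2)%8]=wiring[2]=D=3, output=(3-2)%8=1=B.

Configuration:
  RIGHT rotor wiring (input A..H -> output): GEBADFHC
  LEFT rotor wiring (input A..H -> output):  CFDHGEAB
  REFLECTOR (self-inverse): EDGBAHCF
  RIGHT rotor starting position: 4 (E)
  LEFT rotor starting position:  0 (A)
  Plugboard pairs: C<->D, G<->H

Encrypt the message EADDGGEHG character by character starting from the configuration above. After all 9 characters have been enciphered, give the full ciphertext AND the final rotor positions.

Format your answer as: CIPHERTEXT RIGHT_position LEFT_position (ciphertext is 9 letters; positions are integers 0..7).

Char 1 ('E'): step: R->5, L=0; E->plug->E->R->H->L->B->refl->D->L'->C->R'->B->plug->B
Char 2 ('A'): step: R->6, L=0; A->plug->A->R->B->L->F->refl->H->L'->D->R'->E->plug->E
Char 3 ('D'): step: R->7, L=0; D->plug->C->R->F->L->E->refl->A->L'->G->R'->G->plug->H
Char 4 ('D'): step: R->0, L->1 (L advanced); D->plug->C->R->B->L->C->refl->G->L'->C->R'->H->plug->G
Char 5 ('G'): step: R->1, L=1; G->plug->H->R->F->L->H->refl->F->L'->D->R'->A->plug->A
Char 6 ('G'): step: R->2, L=1; G->plug->H->R->C->L->G->refl->C->L'->B->R'->C->plug->D
Char 7 ('E'): step: R->3, L=1; E->plug->E->R->H->L->B->refl->D->L'->E->R'->D->plug->C
Char 8 ('H'): step: R->4, L=1; H->plug->G->R->F->L->H->refl->F->L'->D->R'->C->plug->D
Char 9 ('G'): step: R->5, L=1; G->plug->H->R->G->L->A->refl->E->L'->A->R'->A->plug->A
Final: ciphertext=BEHGADCDA, RIGHT=5, LEFT=1

Answer: BEHGADCDA 5 1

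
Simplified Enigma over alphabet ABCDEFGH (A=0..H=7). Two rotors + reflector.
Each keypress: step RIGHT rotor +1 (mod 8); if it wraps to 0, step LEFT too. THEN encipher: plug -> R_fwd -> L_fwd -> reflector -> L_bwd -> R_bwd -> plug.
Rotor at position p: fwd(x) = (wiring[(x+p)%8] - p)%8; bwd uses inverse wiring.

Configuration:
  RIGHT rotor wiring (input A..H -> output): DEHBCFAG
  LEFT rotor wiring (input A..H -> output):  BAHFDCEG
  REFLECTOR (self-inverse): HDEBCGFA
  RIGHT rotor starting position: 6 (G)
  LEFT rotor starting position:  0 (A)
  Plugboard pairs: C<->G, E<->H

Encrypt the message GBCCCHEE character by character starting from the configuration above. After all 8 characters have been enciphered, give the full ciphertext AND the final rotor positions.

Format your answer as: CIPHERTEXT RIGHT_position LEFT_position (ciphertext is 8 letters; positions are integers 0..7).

Char 1 ('G'): step: R->7, L=0; G->plug->C->R->F->L->C->refl->E->L'->G->R'->G->plug->C
Char 2 ('B'): step: R->0, L->1 (L advanced); B->plug->B->R->E->L->B->refl->D->L'->F->R'->F->plug->F
Char 3 ('C'): step: R->1, L=1; C->plug->G->R->F->L->D->refl->B->L'->E->R'->E->plug->H
Char 4 ('C'): step: R->2, L=1; C->plug->G->R->B->L->G->refl->F->L'->G->R'->E->plug->H
Char 5 ('C'): step: R->3, L=1; C->plug->G->R->B->L->G->refl->F->L'->G->R'->A->plug->A
Char 6 ('H'): step: R->4, L=1; H->plug->E->R->H->L->A->refl->H->L'->A->R'->F->plug->F
Char 7 ('E'): step: R->5, L=1; E->plug->H->R->F->L->D->refl->B->L'->E->R'->G->plug->C
Char 8 ('E'): step: R->6, L=1; E->plug->H->R->H->L->A->refl->H->L'->A->R'->B->plug->B
Final: ciphertext=CFHHAFCB, RIGHT=6, LEFT=1

Answer: CFHHAFCB 6 1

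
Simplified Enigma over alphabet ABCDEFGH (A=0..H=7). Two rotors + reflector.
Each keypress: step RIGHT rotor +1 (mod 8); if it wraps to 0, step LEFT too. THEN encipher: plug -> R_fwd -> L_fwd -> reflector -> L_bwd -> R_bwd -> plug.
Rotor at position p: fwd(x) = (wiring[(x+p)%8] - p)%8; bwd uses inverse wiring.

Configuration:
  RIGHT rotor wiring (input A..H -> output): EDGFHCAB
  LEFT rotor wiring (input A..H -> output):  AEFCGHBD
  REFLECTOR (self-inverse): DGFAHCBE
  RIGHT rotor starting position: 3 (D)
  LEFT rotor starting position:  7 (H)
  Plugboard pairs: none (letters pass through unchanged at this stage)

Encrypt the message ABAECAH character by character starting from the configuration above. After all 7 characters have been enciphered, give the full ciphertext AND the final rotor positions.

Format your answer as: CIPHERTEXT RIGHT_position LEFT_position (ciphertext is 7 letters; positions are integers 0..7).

Char 1 ('A'): step: R->4, L=7; A->plug->A->R->D->L->G->refl->B->L'->B->R'->H->plug->H
Char 2 ('B'): step: R->5, L=7; B->plug->B->R->D->L->G->refl->B->L'->B->R'->F->plug->F
Char 3 ('A'): step: R->6, L=7; A->plug->A->R->C->L->F->refl->C->L'->H->R'->F->plug->F
Char 4 ('E'): step: R->7, L=7; E->plug->E->R->G->L->A->refl->D->L'->E->R'->C->plug->C
Char 5 ('C'): step: R->0, L->0 (L advanced); C->plug->C->R->G->L->B->refl->G->L'->E->R'->A->plug->A
Char 6 ('A'): step: R->1, L=0; A->plug->A->R->C->L->F->refl->C->L'->D->R'->H->plug->H
Char 7 ('H'): step: R->2, L=0; H->plug->H->R->B->L->E->refl->H->L'->F->R'->C->plug->C
Final: ciphertext=HFFCAHC, RIGHT=2, LEFT=0

Answer: HFFCAHC 2 0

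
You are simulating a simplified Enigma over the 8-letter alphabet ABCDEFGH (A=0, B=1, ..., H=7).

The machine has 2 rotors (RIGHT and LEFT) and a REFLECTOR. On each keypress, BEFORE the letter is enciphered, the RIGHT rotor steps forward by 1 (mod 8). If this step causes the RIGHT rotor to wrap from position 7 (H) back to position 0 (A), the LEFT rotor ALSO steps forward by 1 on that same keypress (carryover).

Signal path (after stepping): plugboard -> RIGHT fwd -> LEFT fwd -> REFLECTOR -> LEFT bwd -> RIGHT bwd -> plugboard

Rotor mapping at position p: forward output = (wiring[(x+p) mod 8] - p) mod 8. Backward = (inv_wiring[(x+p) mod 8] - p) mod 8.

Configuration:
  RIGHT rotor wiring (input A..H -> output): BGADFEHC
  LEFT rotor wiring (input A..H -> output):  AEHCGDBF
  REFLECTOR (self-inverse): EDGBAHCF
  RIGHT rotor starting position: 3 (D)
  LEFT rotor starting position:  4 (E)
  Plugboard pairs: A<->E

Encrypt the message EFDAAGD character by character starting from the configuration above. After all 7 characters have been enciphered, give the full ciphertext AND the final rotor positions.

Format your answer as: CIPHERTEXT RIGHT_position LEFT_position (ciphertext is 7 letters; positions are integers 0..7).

Answer: FGGGCCB 2 5

Derivation:
Char 1 ('E'): step: R->4, L=4; E->plug->A->R->B->L->H->refl->F->L'->C->R'->F->plug->F
Char 2 ('F'): step: R->5, L=4; F->plug->F->R->D->L->B->refl->D->L'->G->R'->G->plug->G
Char 3 ('D'): step: R->6, L=4; D->plug->D->R->A->L->C->refl->G->L'->H->R'->G->plug->G
Char 4 ('A'): step: R->7, L=4; A->plug->E->R->E->L->E->refl->A->L'->F->R'->G->plug->G
Char 5 ('A'): step: R->0, L->5 (L advanced); A->plug->E->R->F->L->C->refl->G->L'->A->R'->C->plug->C
Char 6 ('G'): step: R->1, L=5; G->plug->G->R->B->L->E->refl->A->L'->C->R'->C->plug->C
Char 7 ('D'): step: R->2, L=5; D->plug->D->R->C->L->A->refl->E->L'->B->R'->B->plug->B
Final: ciphertext=FGGGCCB, RIGHT=2, LEFT=5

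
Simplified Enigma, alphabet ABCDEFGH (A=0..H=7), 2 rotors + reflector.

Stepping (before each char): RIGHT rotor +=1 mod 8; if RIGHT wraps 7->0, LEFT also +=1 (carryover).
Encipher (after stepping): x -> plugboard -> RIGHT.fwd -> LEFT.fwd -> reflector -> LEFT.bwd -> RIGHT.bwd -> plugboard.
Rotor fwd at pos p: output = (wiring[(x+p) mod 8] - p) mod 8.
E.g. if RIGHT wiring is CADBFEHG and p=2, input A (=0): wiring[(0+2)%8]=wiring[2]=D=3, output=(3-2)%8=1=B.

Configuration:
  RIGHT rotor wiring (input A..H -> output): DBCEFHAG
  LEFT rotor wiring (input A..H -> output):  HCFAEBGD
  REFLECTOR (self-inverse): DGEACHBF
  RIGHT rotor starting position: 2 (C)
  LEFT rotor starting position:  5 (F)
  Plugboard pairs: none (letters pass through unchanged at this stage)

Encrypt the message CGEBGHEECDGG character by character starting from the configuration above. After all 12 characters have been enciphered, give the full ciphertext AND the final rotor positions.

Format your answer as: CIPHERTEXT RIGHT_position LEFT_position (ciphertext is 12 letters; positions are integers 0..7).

Answer: HFGDDCHBAGHB 6 6

Derivation:
Char 1 ('C'): step: R->3, L=5; C->plug->C->R->E->L->F->refl->H->L'->H->R'->H->plug->H
Char 2 ('G'): step: R->4, L=5; G->plug->G->R->G->L->D->refl->A->L'->F->R'->F->plug->F
Char 3 ('E'): step: R->5, L=5; E->plug->E->R->E->L->F->refl->H->L'->H->R'->G->plug->G
Char 4 ('B'): step: R->6, L=5; B->plug->B->R->A->L->E->refl->C->L'->D->R'->D->plug->D
Char 5 ('G'): step: R->7, L=5; G->plug->G->R->A->L->E->refl->C->L'->D->R'->D->plug->D
Char 6 ('H'): step: R->0, L->6 (L advanced); H->plug->H->R->G->L->G->refl->B->L'->C->R'->C->plug->C
Char 7 ('E'): step: R->1, L=6; E->plug->E->R->G->L->G->refl->B->L'->C->R'->H->plug->H
Char 8 ('E'): step: R->2, L=6; E->plug->E->R->G->L->G->refl->B->L'->C->R'->B->plug->B
Char 9 ('C'): step: R->3, L=6; C->plug->C->R->E->L->H->refl->F->L'->B->R'->A->plug->A
Char 10 ('D'): step: R->4, L=6; D->plug->D->R->C->L->B->refl->G->L'->G->R'->G->plug->G
Char 11 ('G'): step: R->5, L=6; G->plug->G->R->H->L->D->refl->A->L'->A->R'->H->plug->H
Char 12 ('G'): step: R->6, L=6; G->plug->G->R->H->L->D->refl->A->L'->A->R'->B->plug->B
Final: ciphertext=HFGDDCHBAGHB, RIGHT=6, LEFT=6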